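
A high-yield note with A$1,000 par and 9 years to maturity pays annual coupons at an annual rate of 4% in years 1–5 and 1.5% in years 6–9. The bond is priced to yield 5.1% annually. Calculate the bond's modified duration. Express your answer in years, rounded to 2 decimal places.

7.32 years

Periodic yield y = 0.051. First find Macaulay duration:
  t   CF        PV=CF/(1+0.051)^t    t·PV
  1        40.00        38.0590        38.0590
  2        40.00        36.2122        72.4243
  3        40.00        34.4550       103.3649
  4        40.00        32.7830       131.1321
  5        40.00        31.1922       155.9611
  6        15.00        11.1295        66.7769
  7        15.00        10.5894        74.1260
  8        15.00        10.0756        80.6045
  9     1,015.00       648.6966     5,838.2691
  Σ                    853.1924     6,560.7180
P = 853.1924; Macaulay duration = 6,560.7180 / 853.1924 = 7.68961 years.
Modified duration = D_Mac / (1 + y) = 7.68961 / 1.051 = 7.31647 years.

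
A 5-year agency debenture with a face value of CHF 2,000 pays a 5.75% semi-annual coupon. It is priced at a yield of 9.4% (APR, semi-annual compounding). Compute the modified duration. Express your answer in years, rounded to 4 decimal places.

Periodic yield y = 0.047. First find Macaulay duration:
  t   CF        PV=CF/(1+0.047)^t    t·PV
  1        57.50        54.9188        54.9188
  2        57.50        52.4535       104.9070
  3        57.50        50.0989       150.2966
  4        57.50        47.8499       191.3996
  5        57.50        45.7019       228.5096
  6        57.50        43.6504       261.9021
  7        57.50        41.6909       291.8362
  8        57.50        39.8194       318.5550
  9        57.50        38.0319       342.2869
  10    2,057.50     1,299.7895    12,997.8951
  Σ                  1,714.0050    14,942.5068
P = 1,714.0050; Macaulay duration = 14,942.5068 / 1,714.0050 = 8.71789 half-year periods = 4.35894 years.
Modified duration = D_Mac / (1 + y) = 4.35894 / 1.047 = 4.16327 years.

4.1633 years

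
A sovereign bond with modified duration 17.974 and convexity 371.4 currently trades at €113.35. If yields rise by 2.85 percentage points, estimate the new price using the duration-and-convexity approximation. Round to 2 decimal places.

€72.38

Duration effect: -D_mod·Δy = -17.974 × (+0.0285) = -0.512259
Convexity effect: ½·C·(Δy)² = 0.5 × 371.4 × (0.0285)² = +0.150834825
ΔP/P ≈ -0.512259 + 0.150834825 = -0.361424175
New price ≈ 113.35 × (1 - 0.361424175) = 72.38256976375.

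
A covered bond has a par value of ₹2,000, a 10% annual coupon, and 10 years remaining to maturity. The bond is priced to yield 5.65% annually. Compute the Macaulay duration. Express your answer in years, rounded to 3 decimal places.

Periodic yield y = 0.0565. Discount each cash flow and weight by its year:
  t   CF        PV=CF/(1+0.0565)^t    t·PV
  1       200.00       189.3043       189.3043
  2       200.00       179.1806       358.3612
  3       200.00       169.5983       508.7949
  4       200.00       160.5284       642.1138
  5       200.00       151.9436       759.7181
  6       200.00       143.8179       862.9075
  7       200.00       136.1268       952.8873
  8       200.00       128.8469     1,030.7752
  9       200.00       121.9564     1,097.6073
  10    2,200.00     1,269.7776    12,697.7762
  Σ                  2,651.0808    19,100.2458
Price P = Σ PV = 2,651.0808.
Macaulay duration = Σ(t·PV) / P = 19,100.2458 / 2,651.0808 = 7.20470 years.

7.205 years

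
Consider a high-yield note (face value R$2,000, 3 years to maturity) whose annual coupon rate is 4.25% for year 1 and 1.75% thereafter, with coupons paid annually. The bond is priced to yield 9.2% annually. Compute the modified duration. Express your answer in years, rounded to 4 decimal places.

2.6458 years

Periodic yield y = 0.092. First find Macaulay duration:
  t   CF        PV=CF/(1+0.092)^t    t·PV
  1        85.00        77.8388        77.8388
  2        35.00        29.3510        58.7020
  3     2,035.00     1,562.7752     4,688.3255
  Σ                  1,669.9650     4,824.8663
P = 1,669.9650; Macaulay duration = 4,824.8663 / 1,669.9650 = 2.88920 years.
Modified duration = D_Mac / (1 + y) = 2.88920 / 1.092 = 2.64579 years.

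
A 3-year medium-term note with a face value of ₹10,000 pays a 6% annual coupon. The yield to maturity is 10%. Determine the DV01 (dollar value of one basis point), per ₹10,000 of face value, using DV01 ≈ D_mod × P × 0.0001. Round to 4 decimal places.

₹2.3117

Periodic yield y = 0.1.
  t   CF        PV=CF/(1+0.1)^t    t·PV
  1       600.00       545.4545       545.4545
  2       600.00       495.8678       991.7355
  3    10,600.00     7,963.9369    23,891.8107
  Σ                  9,005.2592    25,429.0008
P = 9,005.2592; D_Mac = 2.82379 yrs; D_mod = 2.56709 yrs.
DV01 ≈ 2.56709 × 9,005.2592 × 0.0001 = 2.311727.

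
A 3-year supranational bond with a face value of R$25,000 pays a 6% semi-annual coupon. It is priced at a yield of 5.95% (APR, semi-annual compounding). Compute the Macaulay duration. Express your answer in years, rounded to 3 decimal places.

Periodic yield y = 0.02975. Discount each cash flow and weight by its period:
  t   CF        PV=CF/(1+0.02975)^t    t·PV
  1       750.00       728.3321       728.3321
  2       750.00       707.2902     1,414.5805
  3       750.00       686.8563     2,060.5688
  4       750.00       667.0126     2,668.0505
  5       750.00       647.7423     3,238.7115
  6    25,750.00    21,596.6520   129,579.9118
  Σ                 25,033.8855   139,690.1552
Price P = Σ PV = 25,033.8855.
Macaulay duration = Σ(t·PV) / P = 139,690.1552 / 25,033.8855 = 5.58004 half-year periods.
In years: 5.58004 / 2 = 2.79002 years.

2.790 years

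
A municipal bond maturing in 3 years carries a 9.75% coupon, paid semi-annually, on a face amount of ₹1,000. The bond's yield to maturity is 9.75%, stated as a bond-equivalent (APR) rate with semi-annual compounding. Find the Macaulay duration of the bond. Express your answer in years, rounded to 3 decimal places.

2.672 years

Periodic yield y = 0.04875. Discount each cash flow and weight by its period:
  t   CF        PV=CF/(1+0.04875)^t    t·PV
  1        48.75        46.4839        46.4839
  2        48.75        44.3232        88.6463
  3        48.75        42.2628       126.7885
  4        48.75        40.2983       161.1932
  5        48.75        38.4251       192.1254
  6     1,048.75       788.2067     4,729.2403
  Σ                  1,000.0000     5,344.4776
Price P = Σ PV = 1,000.0000.
Macaulay duration = Σ(t·PV) / P = 5,344.4776 / 1,000.0000 = 5.34448 half-year periods.
In years: 5.34448 / 2 = 2.67224 years.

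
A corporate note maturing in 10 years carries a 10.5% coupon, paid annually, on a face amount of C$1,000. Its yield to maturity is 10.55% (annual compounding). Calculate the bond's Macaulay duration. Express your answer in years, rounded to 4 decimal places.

6.6411 years

Periodic yield y = 0.1055. Discount each cash flow and weight by its year:
  t   CF        PV=CF/(1+0.1055)^t    t·PV
  1       105.00        94.9796        94.9796
  2       105.00        85.9156       171.8311
  3       105.00        77.7165       233.1494
  4       105.00        70.2998       281.1993
  5       105.00        63.5910       317.9549
  6       105.00        57.5224       345.1343
  7       105.00        52.0329       364.2303
  8       105.00        47.0673       376.5384
  9       105.00        42.5756       383.1802
  10    1,105.00       405.2983     4,052.9832
  Σ                    996.9990     6,621.1809
Price P = Σ PV = 996.9990.
Macaulay duration = Σ(t·PV) / P = 6,621.1809 / 996.9990 = 6.64111 years.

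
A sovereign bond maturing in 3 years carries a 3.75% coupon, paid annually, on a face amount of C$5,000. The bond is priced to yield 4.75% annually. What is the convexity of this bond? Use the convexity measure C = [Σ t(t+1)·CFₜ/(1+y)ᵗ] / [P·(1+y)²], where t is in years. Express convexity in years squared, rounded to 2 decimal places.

With y = 0.0475:
  t   CF        PV=CF/(1+0.0475)^t    t·PV        t(t+1)·PV
  1       187.50       178.9976       178.9976         357.9952
  2       187.50       170.8808       341.7616       1,025.2847
  3     5,187.50     4,513.3188    13,539.9565      54,159.8261
  Σ                  4,863.1972    14,060.7157      55,543.1059
P = 4,863.1972.
Convexity = Σ t(t+1)·PV / [P·(1+y)²] = 55,543.1059 / (4,863.1972 × 1.097256) = 10.40879.

10.41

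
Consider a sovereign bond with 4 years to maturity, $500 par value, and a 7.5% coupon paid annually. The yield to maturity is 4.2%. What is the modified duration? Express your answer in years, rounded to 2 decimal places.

3.48 years

Periodic yield y = 0.042. First find Macaulay duration:
  t   CF        PV=CF/(1+0.042)^t    t·PV
  1        37.50        35.9885        35.9885
  2        37.50        34.5379        69.0758
  3        37.50        33.1458        99.4373
  4       537.50       455.9399     1,823.7596
  Σ                    559.6120     2,028.2611
P = 559.6120; Macaulay duration = 2,028.2611 / 559.6120 = 3.62441 years.
Modified duration = D_Mac / (1 + y) = 3.62441 / 1.042 = 3.47832 years.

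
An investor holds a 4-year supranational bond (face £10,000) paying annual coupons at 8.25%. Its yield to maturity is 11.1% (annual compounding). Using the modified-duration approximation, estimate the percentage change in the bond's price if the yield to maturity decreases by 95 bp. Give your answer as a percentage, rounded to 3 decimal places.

+3.030%

Periodic yield y = 0.111. Modified duration first:
  t   CF        PV=CF/(1+0.111)^t    t·PV
  1       825.00       742.5743       742.5743
  2       825.00       668.3837     1,336.7673
  3       825.00       601.6055     1,804.8164
  4    10,825.00     7,105.1241    28,420.4965
  Σ                  9,117.6875    32,304.6545
P = 9,117.6875; D_Mac = 3.54308 yrs; D_mod = 3.54308/(1+0.111) = 3.18909 yrs.
ΔP/P ≈ -D_mod · Δy = -3.18909 × (-0.0095) = +0.030296 = +3.0296%.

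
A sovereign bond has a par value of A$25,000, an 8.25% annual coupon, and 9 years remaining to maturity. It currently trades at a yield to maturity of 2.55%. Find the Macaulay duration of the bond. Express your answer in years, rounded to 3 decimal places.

Periodic yield y = 0.0255. Discount each cash flow and weight by its year:
  t   CF        PV=CF/(1+0.0255)^t    t·PV
  1     2,062.50     2,011.2140     2,011.2140
  2     2,062.50     1,961.2034     3,922.4067
  3     2,062.50     1,912.4362     5,737.3087
  4     2,062.50     1,864.8817     7,459.5270
  5     2,062.50     1,818.5097     9,092.5487
  6     2,062.50     1,773.2908    10,639.7450
  7     2,062.50     1,729.1963    12,104.3743
  8     2,062.50     1,686.1983    13,489.5862
  9    27,062.50    21,574.8076   194,173.2684
  Σ                 36,331.7382   258,629.9790
Price P = Σ PV = 36,331.7382.
Macaulay duration = Σ(t·PV) / P = 258,629.9790 / 36,331.7382 = 7.11857 years.

7.119 years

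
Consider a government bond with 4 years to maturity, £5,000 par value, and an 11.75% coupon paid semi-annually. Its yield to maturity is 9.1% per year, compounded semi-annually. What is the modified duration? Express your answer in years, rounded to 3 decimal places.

Periodic yield y = 0.0455. First find Macaulay duration:
  t   CF        PV=CF/(1+0.0455)^t    t·PV
  1       293.75       280.9660       280.9660
  2       293.75       268.7384       537.4769
  3       293.75       257.0430       771.1290
  4       293.75       245.8565       983.4261
  5       293.75       235.1569     1,175.7844
  6       293.75       224.9229     1,349.5373
  7       293.75       215.1343     1,505.9400
  8     5,293.75     3,708.2681    29,666.1452
  Σ                  5,436.0862    36,270.4048
P = 5,436.0862; Macaulay duration = 36,270.4048 / 5,436.0862 = 6.67215 half-year periods = 3.33608 years.
Modified duration = D_Mac / (1 + y) = 3.33608 / 1.0455 = 3.19089 years.

3.191 years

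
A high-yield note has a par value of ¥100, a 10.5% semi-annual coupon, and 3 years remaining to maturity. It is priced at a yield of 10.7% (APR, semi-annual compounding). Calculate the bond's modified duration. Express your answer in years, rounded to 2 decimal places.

2.51 years

Periodic yield y = 0.0535. First find Macaulay duration:
  t   CF        PV=CF/(1+0.0535)^t    t·PV
  1         5.25         4.9834         4.9834
  2         5.25         4.7303         9.4606
  3         5.25         4.4901        13.4703
  4         5.25         4.2621        17.0483
  5         5.25         4.0456        20.2282
  6       105.25        76.9866       461.9193
  Σ                     99.4981       527.1101
P = 99.4981; Macaulay duration = 527.1101 / 99.4981 = 5.29769 half-year periods = 2.64885 years.
Modified duration = D_Mac / (1 + y) = 2.64885 / 1.0535 = 2.51433 years.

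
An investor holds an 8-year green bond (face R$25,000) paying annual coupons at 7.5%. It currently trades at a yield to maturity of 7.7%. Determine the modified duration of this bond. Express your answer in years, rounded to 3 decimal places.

5.836 years

Periodic yield y = 0.077. First find Macaulay duration:
  t   CF        PV=CF/(1+0.077)^t    t·PV
  1     1,875.00     1,740.9471     1,740.9471
  2     1,875.00     1,616.4782     3,232.9565
  3     1,875.00     1,500.9083     4,502.7249
  4     1,875.00     1,393.6010     5,574.4041
  5     1,875.00     1,293.9657     6,469.8284
  6     1,875.00     1,201.4537     7,208.7224
  7     1,875.00     1,115.5559     7,808.8915
  8    26,875.00    14,846.4577   118,771.6620
  Σ                 24,709.3677   155,310.1369
P = 24,709.3677; Macaulay duration = 155,310.1369 / 24,709.3677 = 6.28548 years.
Modified duration = D_Mac / (1 + y) = 6.28548 / 1.077 = 5.83610 years.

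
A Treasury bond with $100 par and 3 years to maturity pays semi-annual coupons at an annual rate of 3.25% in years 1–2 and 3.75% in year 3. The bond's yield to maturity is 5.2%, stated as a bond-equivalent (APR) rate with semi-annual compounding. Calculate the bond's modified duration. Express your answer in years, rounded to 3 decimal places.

Periodic yield y = 0.026. First find Macaulay duration:
  t   CF        PV=CF/(1+0.026)^t    t·PV
  1        1.625         1.5838         1.5838
  2        1.625         1.5437         3.0874
  3        1.625         1.5046         4.5137
  4        1.625         1.4664         5.8658
  5        1.875         1.6492         8.2458
  6      101.875        87.3340       524.0041
  Σ                     95.0817       547.3006
P = 95.0817; Macaulay duration = 547.3006 / 95.0817 = 5.75611 half-year periods = 2.87805 years.
Modified duration = D_Mac / (1 + y) = 2.87805 / 1.026 = 2.80512 years.

2.805 years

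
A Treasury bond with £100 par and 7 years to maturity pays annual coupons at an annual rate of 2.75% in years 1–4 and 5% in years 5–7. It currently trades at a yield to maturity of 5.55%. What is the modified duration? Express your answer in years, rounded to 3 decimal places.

Periodic yield y = 0.0555. First find Macaulay duration:
  t   CF        PV=CF/(1+0.0555)^t    t·PV
  1         2.75         2.6054         2.6054
  2         2.75         2.4684         4.9368
  3         2.75         2.3386         7.0158
  4         2.75         2.2156         8.8626
  5         5.00         3.8166        19.0831
  6         5.00         3.6159        21.6956
  7       105.00        71.9419       503.5930
  Σ                     89.0025       567.7923
P = 89.0025; Macaulay duration = 567.7923 / 89.0025 = 6.37951 years.
Modified duration = D_Mac / (1 + y) = 6.37951 / 1.0555 = 6.04407 years.

6.044 years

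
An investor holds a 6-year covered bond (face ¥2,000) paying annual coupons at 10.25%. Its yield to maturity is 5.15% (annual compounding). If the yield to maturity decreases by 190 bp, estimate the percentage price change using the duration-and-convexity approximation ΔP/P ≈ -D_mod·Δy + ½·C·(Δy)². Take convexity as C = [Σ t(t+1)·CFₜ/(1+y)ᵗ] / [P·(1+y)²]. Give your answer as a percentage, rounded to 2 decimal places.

With y = 0.0515:
  t   CF        PV=CF/(1+0.0515)^t    t·PV        t(t+1)·PV
  1       205.00       194.9596       194.9596         389.9192
  2       205.00       185.4109       370.8218       1,112.4655
  3       205.00       176.3299       528.9898       2,115.9591
  4       205.00       167.6937       670.7748       3,353.8740
  5       205.00       159.4805       797.4023       4,784.4138
  6     2,205.00     1,631.3717     9,788.2304      68,517.6126
  Σ                  2,515.2463    12,351.1787      80,274.2442
P = 2,515.2463; D_Mac = 4.91052 yrs; D_mod = 4.67002 yrs; C = 28.86537.
Duration effect: -4.67002 × (-0.019) = +0.088730
Convexity effect: 0.5 × 28.86537 × (-0.019)² = +0.0052102
ΔP/P ≈ +0.088730 + 0.0052102 = +0.093941 = +9.3941%.

+9.39%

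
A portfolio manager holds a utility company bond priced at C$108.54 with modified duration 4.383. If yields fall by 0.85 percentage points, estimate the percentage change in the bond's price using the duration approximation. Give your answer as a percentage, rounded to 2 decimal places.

+3.73%

Duration approximation: ΔP/P ≈ -D_mod · Δy = -4.383 × (-0.0085) = +0.0372555.
As a percentage: +3.72555%.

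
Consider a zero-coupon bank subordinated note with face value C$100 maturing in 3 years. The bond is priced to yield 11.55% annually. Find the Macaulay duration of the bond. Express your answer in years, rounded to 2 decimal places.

A zero-coupon bond has a single cash flow at maturity, so its Macaulay duration equals its maturity: 3 years.

3.00 years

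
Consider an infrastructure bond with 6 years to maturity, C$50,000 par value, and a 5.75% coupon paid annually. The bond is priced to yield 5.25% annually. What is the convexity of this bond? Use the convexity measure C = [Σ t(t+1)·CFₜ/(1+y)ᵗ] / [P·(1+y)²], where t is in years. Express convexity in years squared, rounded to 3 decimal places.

With y = 0.0525:
  t   CF        PV=CF/(1+0.0525)^t    t·PV        t(t+1)·PV
  1     2,875.00     2,731.5914     2,731.5914       5,463.1829
  2     2,875.00     2,595.3363     5,190.6726      15,572.0178
  3     2,875.00     2,465.8777     7,397.6331      29,590.5326
  4     2,875.00     2,342.8767     9,371.5067      46,857.5337
  5     2,875.00     2,226.0111    11,130.0555      66,780.3331
  6    52,875.00    38,897.1475   233,382.8848   1,633,680.1934
  Σ                 51,258.8407   269,204.3442   1,797,943.7935
P = 51,258.8407.
Convexity = Σ t(t+1)·PV / [P·(1+y)²] = 1,797,943.7935 / (51,258.8407 × 1.107756) = 31.66381.

31.664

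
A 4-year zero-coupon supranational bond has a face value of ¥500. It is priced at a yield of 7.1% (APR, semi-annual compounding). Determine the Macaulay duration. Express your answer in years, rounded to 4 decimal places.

4.0000 years

A zero-coupon bond has a single cash flow at maturity, so its Macaulay duration equals its maturity: 4 years.
(Equivalently: 8 semi-annual periods ÷ 2 = 4 years.)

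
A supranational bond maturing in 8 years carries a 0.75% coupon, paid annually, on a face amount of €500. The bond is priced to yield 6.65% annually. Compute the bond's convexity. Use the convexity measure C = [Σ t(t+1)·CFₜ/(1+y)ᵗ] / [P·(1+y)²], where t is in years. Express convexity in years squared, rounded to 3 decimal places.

60.487

With y = 0.0665:
  t   CF        PV=CF/(1+0.0665)^t    t·PV        t(t+1)·PV
  1         3.75         3.5162         3.5162           7.0323
  2         3.75         3.2969         6.5939          19.7816
  3         3.75         3.0914         9.2741          37.0962
  4         3.75         2.8986        11.5944          57.9719
  5         3.75         2.7179        13.5893          81.5358
  6         3.75         2.5484        15.2903         107.0324
  7         3.75         2.3895        16.7264         133.8114
  8       503.75       300.9734     2,407.7876      21,670.0881
  Σ                    321.4322     2,484.3721      22,114.3499
P = 321.4322.
Convexity = Σ t(t+1)·PV / [P·(1+y)²] = 22,114.3499 / (321.4322 × 1.137422) = 60.48714.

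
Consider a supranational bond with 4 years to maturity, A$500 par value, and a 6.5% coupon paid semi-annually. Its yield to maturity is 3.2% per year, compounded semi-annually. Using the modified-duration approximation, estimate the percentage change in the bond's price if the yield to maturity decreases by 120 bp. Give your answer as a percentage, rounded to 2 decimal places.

Periodic yield y = 0.016. Modified duration first:
  t   CF        PV=CF/(1+0.016)^t    t·PV
  1        16.25        15.9941        15.9941
  2        16.25        15.7422        31.4844
  3        16.25        15.4943        46.4829
  4        16.25        15.2503        61.0012
  5        16.25        15.0101        75.0507
  6        16.25        14.7738        88.6426
  7        16.25        14.5411       101.7877
  8       516.25       454.6848     3,637.4781
  Σ                    561.4907     4,057.9218
P = 561.4907; D_Mac = 7.22705 half-year periods = 3.61353 yrs; D_mod = 3.61353/(1+0.016) = 3.55662 yrs.
ΔP/P ≈ -D_mod · Δy = -3.55662 × (-0.012) = +0.042679 = +4.2679%.

+4.27%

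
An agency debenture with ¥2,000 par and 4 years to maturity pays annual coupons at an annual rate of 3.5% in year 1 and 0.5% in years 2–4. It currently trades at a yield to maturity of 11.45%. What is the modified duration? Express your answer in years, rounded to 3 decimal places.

Periodic yield y = 0.1145. First find Macaulay duration:
  t   CF        PV=CF/(1+0.1145)^t    t·PV
  1        70.00        62.8084        62.8084
  2        10.00         8.0508        16.1016
  3        10.00         7.2237        21.6711
  4     2,010.00     1,302.7940     5,211.1762
  Σ                  1,380.8770     5,311.7574
P = 1,380.8770; Macaulay duration = 5,311.7574 / 1,380.8770 = 3.84665 years.
Modified duration = D_Mac / (1 + y) = 3.84665 / 1.1145 = 3.45146 years.

3.451 years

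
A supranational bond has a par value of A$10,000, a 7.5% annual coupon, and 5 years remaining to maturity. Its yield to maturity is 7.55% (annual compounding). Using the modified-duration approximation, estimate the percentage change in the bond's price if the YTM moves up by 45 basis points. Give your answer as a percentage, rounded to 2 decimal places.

Periodic yield y = 0.0755. Modified duration first:
  t   CF        PV=CF/(1+0.0755)^t    t·PV
  1       750.00       697.3501       697.3501
  2       750.00       648.3962     1,296.7923
  3       750.00       602.8788     1,808.6364
  4       750.00       560.5568     2,242.2271
  5    10,750.00     7,470.6156    37,353.0780
  Σ                  9,979.7974    43,398.0839
P = 9,979.7974; D_Mac = 4.34859 yrs; D_mod = 4.34859/(1+0.0755) = 4.04332 yrs.
ΔP/P ≈ -D_mod · Δy = -4.04332 × (+0.0045) = -0.018195 = -1.8195%.

-1.82%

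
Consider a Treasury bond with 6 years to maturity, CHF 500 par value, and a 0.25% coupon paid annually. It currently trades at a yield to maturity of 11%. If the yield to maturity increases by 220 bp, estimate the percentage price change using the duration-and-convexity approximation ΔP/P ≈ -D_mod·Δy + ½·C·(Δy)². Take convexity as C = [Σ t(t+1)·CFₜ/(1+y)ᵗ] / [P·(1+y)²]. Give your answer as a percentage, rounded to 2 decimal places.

With y = 0.11:
  t   CF        PV=CF/(1+0.11)^t    t·PV        t(t+1)·PV
  1         1.25         1.1261         1.1261           2.2523
  2         1.25         1.0145         2.0291           6.0872
  3         1.25         0.9140         2.7420          10.9679
  4         1.25         0.8234         3.2937          16.4683
  5         1.25         0.7418         3.7091          22.2544
  6       501.25       267.9887     1,607.9323      11,255.5262
  Σ                    272.6086     1,620.8322      11,313.5562
P = 272.6086; D_Mac = 5.94564 yrs; D_mod = 5.35643 yrs; C = 33.68322.
Duration effect: -5.35643 × (+0.022) = -0.117841
Convexity effect: 0.5 × 33.68322 × (0.022)² = +0.0081513
ΔP/P ≈ -0.117841 + 0.0081513 = -0.109690 = -10.9690%.

-10.97%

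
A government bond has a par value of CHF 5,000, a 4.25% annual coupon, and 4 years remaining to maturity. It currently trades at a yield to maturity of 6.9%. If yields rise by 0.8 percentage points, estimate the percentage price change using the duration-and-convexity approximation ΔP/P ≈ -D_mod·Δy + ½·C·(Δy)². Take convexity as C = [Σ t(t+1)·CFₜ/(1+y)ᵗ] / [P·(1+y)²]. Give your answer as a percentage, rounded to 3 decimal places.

With y = 0.069:
  t   CF        PV=CF/(1+0.069)^t    t·PV        t(t+1)·PV
  1       212.50       198.7839       198.7839         397.5678
  2       212.50       185.9531       371.9063       1,115.7189
  3       212.50       173.9506       521.8517       2,087.4067
  4     5,212.50     3,991.4919    15,965.9674      79,829.8371
  Σ                  4,550.1795    17,058.5093      83,430.5304
P = 4,550.1795; D_Mac = 3.74898 yrs; D_mod = 3.50699 yrs; C = 16.04505.
Duration effect: -3.50699 × (+0.008) = -0.028056
Convexity effect: 0.5 × 16.04505 × (0.008)² = +0.0005134
ΔP/P ≈ -0.028056 + 0.0005134 = -0.027542 = -2.7542%.

-2.754%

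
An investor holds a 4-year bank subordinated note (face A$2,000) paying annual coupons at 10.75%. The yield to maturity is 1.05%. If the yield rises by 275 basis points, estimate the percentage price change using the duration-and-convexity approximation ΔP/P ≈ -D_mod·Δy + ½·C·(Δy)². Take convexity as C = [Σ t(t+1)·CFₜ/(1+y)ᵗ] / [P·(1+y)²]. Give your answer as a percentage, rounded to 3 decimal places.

With y = 0.0105:
  t   CF        PV=CF/(1+0.0105)^t    t·PV        t(t+1)·PV
  1       215.00       212.7660       212.7660         425.5319
  2       215.00       210.5551       421.1103       1,263.3308
  3       215.00       208.3673       625.1018       2,500.4073
  4     2,215.00     2,124.3617     8,497.4467      42,487.2336
  Σ                  2,756.0500     9,756.4248      46,676.5036
P = 2,756.0500; D_Mac = 3.54000 yrs; D_mod = 3.50322 yrs; C = 16.58588.
Duration effect: -3.50322 × (+0.0275) = -0.096339
Convexity effect: 0.5 × 16.58588 × (0.0275)² = +0.0062715
ΔP/P ≈ -0.096339 + 0.0062715 = -0.090067 = -9.0067%.

-9.007%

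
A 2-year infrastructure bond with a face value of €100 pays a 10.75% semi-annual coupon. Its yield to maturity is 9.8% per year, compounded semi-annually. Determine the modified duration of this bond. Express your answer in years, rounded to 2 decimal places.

Periodic yield y = 0.049. First find Macaulay duration:
  t   CF        PV=CF/(1+0.049)^t    t·PV
  1        5.375         5.1239         5.1239
  2        5.375         4.8846         9.7692
  3        5.375         4.6564        13.9693
  4      105.375        87.0233       348.0933
  Σ                    101.6882       376.9556
P = 101.6882; Macaulay duration = 376.9556 / 101.6882 = 3.70697 half-year periods = 1.85349 years.
Modified duration = D_Mac / (1 + y) = 1.85349 / 1.049 = 1.76691 years.

1.77 years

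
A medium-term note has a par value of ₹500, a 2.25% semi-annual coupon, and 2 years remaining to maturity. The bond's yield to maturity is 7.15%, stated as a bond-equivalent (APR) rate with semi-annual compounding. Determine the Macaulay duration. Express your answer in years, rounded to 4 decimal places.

1.9650 years

Periodic yield y = 0.03575. Discount each cash flow and weight by its period:
  t   CF        PV=CF/(1+0.03575)^t    t·PV
  1        5.625         5.4308         5.4308
  2        5.625         5.2434        10.4868
  3        5.625         5.0624        15.1872
  4      505.625       439.3481     1,757.3925
  Σ                    455.0848     1,788.4974
Price P = Σ PV = 455.0848.
Macaulay duration = Σ(t·PV) / P = 1,788.4974 / 455.0848 = 3.93003 half-year periods.
In years: 3.93003 / 2 = 1.96502 years.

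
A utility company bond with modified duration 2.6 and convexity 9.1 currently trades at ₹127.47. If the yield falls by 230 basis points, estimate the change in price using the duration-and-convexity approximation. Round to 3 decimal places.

+₹7.930

Duration effect: -D_mod·Δy = -2.6 × (-0.023) = +0.059800
Convexity effect: ½·C·(Δy)² = 0.5 × 9.1 × (-0.023)² = +0.00240695
ΔP/P ≈ +0.059800 + 0.00240695 = +0.06220695
ΔP ≈ 127.47 × (+0.06220695) = +7.9295199165.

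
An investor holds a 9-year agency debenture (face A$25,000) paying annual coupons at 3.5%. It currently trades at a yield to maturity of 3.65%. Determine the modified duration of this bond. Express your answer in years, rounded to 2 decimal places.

7.59 years

Periodic yield y = 0.0365. First find Macaulay duration:
  t   CF        PV=CF/(1+0.0365)^t    t·PV
  1       875.00       844.1872       844.1872
  2       875.00       814.4594     1,628.9188
  3       875.00       785.7785     2,357.3355
  4       875.00       758.1076     3,032.4302
  5       875.00       731.4111     3,657.0553
  6       875.00       705.6547     4,233.9280
  7       875.00       680.8053     4,765.6369
  8       875.00       656.8309     5,254.6475
  9    25,875.00    18,739.4397   168,654.9569
  Σ                 24,716.6742   194,429.0962
P = 24,716.6742; Macaulay duration = 194,429.0962 / 24,716.6742 = 7.86631 years.
Modified duration = D_Mac / (1 + y) = 7.86631 / 1.0365 = 7.58930 years.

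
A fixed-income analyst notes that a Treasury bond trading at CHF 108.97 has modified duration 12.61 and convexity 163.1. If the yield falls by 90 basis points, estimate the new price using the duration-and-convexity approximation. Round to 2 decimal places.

Duration effect: -D_mod·Δy = -12.61 × (-0.009) = +0.113490
Convexity effect: ½·C·(Δy)² = 0.5 × 163.1 × (-0.009)² = +0.00660555
ΔP/P ≈ +0.113490 + 0.00660555 = +0.12009555
New price ≈ 108.97 × (1 + 0.12009555) = 122.0568120835.

CHF 122.06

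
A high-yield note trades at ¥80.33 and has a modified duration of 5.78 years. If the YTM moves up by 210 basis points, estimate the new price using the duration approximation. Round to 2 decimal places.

¥70.58

Duration approximation: ΔP/P ≈ -D_mod · Δy = -5.78 × (+0.021) = -0.121380.
New price ≈ 80.33 × (1 - 0.121380) = 70.5795446.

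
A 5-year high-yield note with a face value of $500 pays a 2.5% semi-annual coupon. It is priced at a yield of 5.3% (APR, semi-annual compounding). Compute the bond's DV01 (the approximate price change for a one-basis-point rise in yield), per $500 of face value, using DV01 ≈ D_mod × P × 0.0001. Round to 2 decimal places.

Periodic yield y = 0.0265.
  t   CF        PV=CF/(1+0.0265)^t    t·PV
  1         6.25         6.0887         6.0887
  2         6.25         5.9315        11.8629
  3         6.25         5.7783        17.3350
  4         6.25         5.6292        22.5167
  5         6.25         5.4838        27.4192
  6         6.25         5.3423        32.0537
  7         6.25         5.2044        36.4305
  8         6.25         5.0700        40.5600
  9         6.25         4.9391        44.4521
  10      506.25       389.7405     3,897.4047
  Σ                    439.2077     4,136.1234
P = 439.2077; D_Mac = 9.41724 half-year periods = 4.70862 yrs; D_mod = 4.58706 yrs.
DV01 ≈ 4.58706 × 439.2077 × 0.0001 = 0.201467.

$0.20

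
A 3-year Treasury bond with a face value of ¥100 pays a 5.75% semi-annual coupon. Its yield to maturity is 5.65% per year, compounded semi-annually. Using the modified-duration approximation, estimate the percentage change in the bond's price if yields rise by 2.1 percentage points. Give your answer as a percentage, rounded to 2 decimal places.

-5.72%

Periodic yield y = 0.02825. Modified duration first:
  t   CF        PV=CF/(1+0.02825)^t    t·PV
  1        2.875         2.7960         2.7960
  2        2.875         2.7192         5.4384
  3        2.875         2.6445         7.9335
  4        2.875         2.5718        10.2873
  5        2.875         2.5012        12.5059
  6      102.875        87.0397       522.2384
  Σ                    100.2724       561.1995
P = 100.2724; D_Mac = 5.59675 half-year periods = 2.79837 yrs; D_mod = 2.79837/(1+0.02825) = 2.72149 yrs.
ΔP/P ≈ -D_mod · Δy = -2.72149 × (+0.021) = -0.057151 = -5.7151%.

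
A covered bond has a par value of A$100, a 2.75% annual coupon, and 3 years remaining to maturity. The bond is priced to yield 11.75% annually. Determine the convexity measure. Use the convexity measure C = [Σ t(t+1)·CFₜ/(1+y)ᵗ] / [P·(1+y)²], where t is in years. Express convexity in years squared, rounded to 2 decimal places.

With y = 0.1175:
  t   CF        PV=CF/(1+0.1175)^t    t·PV        t(t+1)·PV
  1         2.75         2.4609         2.4609           4.9217
  2         2.75         2.2021         4.4042          13.2126
  3       102.75        73.6274       220.8821         883.5283
  Σ                     78.2903       227.7471         901.6627
P = 78.2903.
Convexity = Σ t(t+1)·PV / [P·(1+y)²] = 901.6627 / (78.2903 × 1.248806) = 9.22234.

9.22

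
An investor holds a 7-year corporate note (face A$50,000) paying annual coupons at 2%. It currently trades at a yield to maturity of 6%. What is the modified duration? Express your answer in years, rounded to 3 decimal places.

6.165 years

Periodic yield y = 0.06. First find Macaulay duration:
  t   CF        PV=CF/(1+0.06)^t    t·PV
  1     1,000.00       943.3962       943.3962
  2     1,000.00       889.9964     1,779.9929
  3     1,000.00       839.6193     2,518.8578
  4     1,000.00       792.0937     3,168.3747
  5     1,000.00       747.2582     3,736.2909
  6     1,000.00       704.9605     4,229.7632
  7    51,000.00    33,917.9128   237,425.3896
  Σ                 38,835.2371   253,802.0653
P = 38,835.2371; Macaulay duration = 253,802.0653 / 38,835.2371 = 6.53536 years.
Modified duration = D_Mac / (1 + y) = 6.53536 / 1.06 = 6.16543 years.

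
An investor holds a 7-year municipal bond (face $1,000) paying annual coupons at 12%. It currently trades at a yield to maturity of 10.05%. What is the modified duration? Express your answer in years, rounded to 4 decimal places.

Periodic yield y = 0.1005. First find Macaulay duration:
  t   CF        PV=CF/(1+0.1005)^t    t·PV
  1       120.00       109.0413       109.0413
  2       120.00        99.0835       198.1669
  3       120.00        90.0349       270.1048
  4       120.00        81.8128       327.2511
  5       120.00        74.3414       371.7072
  6       120.00        67.5524       405.3146
  7     1,120.00       572.9117     4,010.3819
  Σ                  1,094.7781     5,691.9679
P = 1,094.7781; Macaulay duration = 5,691.9679 / 1,094.7781 = 5.19920 years.
Modified duration = D_Mac / (1 + y) = 5.19920 / 1.1005 = 4.72440 years.

4.7244 years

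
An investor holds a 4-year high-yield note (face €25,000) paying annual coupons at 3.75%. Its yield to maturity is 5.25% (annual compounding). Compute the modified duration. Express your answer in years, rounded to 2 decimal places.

3.59 years

Periodic yield y = 0.0525. First find Macaulay duration:
  t   CF        PV=CF/(1+0.0525)^t    t·PV
  1       937.50       890.7363       890.7363
  2       937.50       846.3053     1,692.6106
  3       937.50       804.0906     2,412.2717
  4    25,937.50    21,136.8223    84,547.2892
  Σ                 23,677.9545    89,542.9078
P = 23,677.9545; Macaulay duration = 89,542.9078 / 23,677.9545 = 3.78170 years.
Modified duration = D_Mac / (1 + y) = 3.78170 / 1.0525 = 3.59306 years.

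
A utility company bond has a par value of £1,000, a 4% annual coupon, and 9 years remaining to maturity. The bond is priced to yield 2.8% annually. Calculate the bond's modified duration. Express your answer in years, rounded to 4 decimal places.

Periodic yield y = 0.028. First find Macaulay duration:
  t   CF        PV=CF/(1+0.028)^t    t·PV
  1        40.00        38.9105        38.9105
  2        40.00        37.8507        75.7014
  3        40.00        36.8197       110.4592
  4        40.00        35.8169       143.2674
  5        40.00        34.8413       174.2065
  6        40.00        33.8923       203.3539
  7        40.00        32.9692       230.7843
  8        40.00        32.0712       256.5695
  9     1,040.00       811.1390     7,300.2514
  Σ                  1,094.3108     8,533.5042
P = 1,094.3108; Macaulay duration = 8,533.5042 / 1,094.3108 = 7.79806 years.
Modified duration = D_Mac / (1 + y) = 7.79806 / 1.028 = 7.58566 years.

7.5857 years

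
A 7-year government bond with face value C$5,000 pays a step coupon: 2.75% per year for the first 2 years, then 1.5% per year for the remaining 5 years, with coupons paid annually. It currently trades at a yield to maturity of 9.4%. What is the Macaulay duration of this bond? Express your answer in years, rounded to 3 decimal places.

Periodic yield y = 0.094. Discount each cash flow and weight by its year:
  t   CF        PV=CF/(1+0.094)^t    t·PV
  1       137.50       125.6856       125.6856
  2       137.50       114.8863       229.7725
  3        75.00        57.2808       171.8425
  4        75.00        52.3591       209.4363
  5        75.00        47.8602       239.3011
  6        75.00        43.7479       262.4875
  7     5,075.00     2,705.9190    18,941.4330
  Σ                  3,147.7388    20,179.9584
Price P = Σ PV = 3,147.7388.
Macaulay duration = Σ(t·PV) / P = 20,179.9584 / 3,147.7388 = 6.41094 years.

6.411 years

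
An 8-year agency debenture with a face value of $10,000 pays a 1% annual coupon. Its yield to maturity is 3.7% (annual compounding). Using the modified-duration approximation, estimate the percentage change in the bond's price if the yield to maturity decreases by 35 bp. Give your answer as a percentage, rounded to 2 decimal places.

Periodic yield y = 0.037. Modified duration first:
  t   CF        PV=CF/(1+0.037)^t    t·PV
  1       100.00        96.4320        96.4320
  2       100.00        92.9913       185.9827
  3       100.00        89.6734       269.0203
  4       100.00        86.4739       345.8955
  5       100.00        83.3885       416.9426
  6       100.00        80.4132       482.4793
  7       100.00        77.5441       542.8086
  8    10,100.00     7,552.5102    60,420.0819
  Σ                  8,159.4267    62,759.6429
P = 8,159.4267; D_Mac = 7.69167 yrs; D_mod = 7.69167/(1+0.037) = 7.41724 yrs.
ΔP/P ≈ -D_mod · Δy = -7.41724 × (-0.0035) = +0.025960 = +2.5960%.

+2.60%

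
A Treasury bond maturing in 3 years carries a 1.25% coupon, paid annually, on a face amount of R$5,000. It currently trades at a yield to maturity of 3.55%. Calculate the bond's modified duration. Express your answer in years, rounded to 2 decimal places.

Periodic yield y = 0.0355. First find Macaulay duration:
  t   CF        PV=CF/(1+0.0355)^t    t·PV
  1        62.50        60.3573        60.3573
  2        62.50        58.2881       116.5762
  3     5,062.50     4,559.4738    13,678.4215
  Σ                  4,678.1192    13,855.3550
P = 4,678.1192; Macaulay duration = 13,855.3550 / 4,678.1192 = 2.96174 years.
Modified duration = D_Mac / (1 + y) = 2.96174 / 1.0355 = 2.86020 years.

2.86 years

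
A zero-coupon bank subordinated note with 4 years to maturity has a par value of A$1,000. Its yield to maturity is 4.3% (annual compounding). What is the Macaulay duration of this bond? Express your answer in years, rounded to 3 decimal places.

4.000 years

A zero-coupon bond has a single cash flow at maturity, so its Macaulay duration equals its maturity: 4 years.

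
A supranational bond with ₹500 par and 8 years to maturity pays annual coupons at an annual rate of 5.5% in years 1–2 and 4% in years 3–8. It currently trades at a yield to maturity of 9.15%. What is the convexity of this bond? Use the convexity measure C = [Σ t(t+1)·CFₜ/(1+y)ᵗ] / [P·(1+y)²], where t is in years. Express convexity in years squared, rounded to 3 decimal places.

46.846

With y = 0.0915:
  t   CF        PV=CF/(1+0.0915)^t    t·PV        t(t+1)·PV
  1        27.50        25.1947        25.1947          50.3894
  2        27.50        23.0826        46.1653         138.4958
  3        20.00        15.3801        46.1403         184.5610
  4        20.00        14.0908        56.3631         281.8156
  5        20.00        12.9096        64.5478         387.2867
  6        20.00        11.8274        70.9641         496.7488
  7        20.00        10.8359        75.8511         606.8088
  8       520.00       258.1151     2,064.9209      18,584.2877
  Σ                    371.4361     2,450.1472      20,730.3937
P = 371.4361.
Convexity = Σ t(t+1)·PV / [P·(1+y)²] = 20,730.3937 / (371.4361 × 1.191372) = 46.84638.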